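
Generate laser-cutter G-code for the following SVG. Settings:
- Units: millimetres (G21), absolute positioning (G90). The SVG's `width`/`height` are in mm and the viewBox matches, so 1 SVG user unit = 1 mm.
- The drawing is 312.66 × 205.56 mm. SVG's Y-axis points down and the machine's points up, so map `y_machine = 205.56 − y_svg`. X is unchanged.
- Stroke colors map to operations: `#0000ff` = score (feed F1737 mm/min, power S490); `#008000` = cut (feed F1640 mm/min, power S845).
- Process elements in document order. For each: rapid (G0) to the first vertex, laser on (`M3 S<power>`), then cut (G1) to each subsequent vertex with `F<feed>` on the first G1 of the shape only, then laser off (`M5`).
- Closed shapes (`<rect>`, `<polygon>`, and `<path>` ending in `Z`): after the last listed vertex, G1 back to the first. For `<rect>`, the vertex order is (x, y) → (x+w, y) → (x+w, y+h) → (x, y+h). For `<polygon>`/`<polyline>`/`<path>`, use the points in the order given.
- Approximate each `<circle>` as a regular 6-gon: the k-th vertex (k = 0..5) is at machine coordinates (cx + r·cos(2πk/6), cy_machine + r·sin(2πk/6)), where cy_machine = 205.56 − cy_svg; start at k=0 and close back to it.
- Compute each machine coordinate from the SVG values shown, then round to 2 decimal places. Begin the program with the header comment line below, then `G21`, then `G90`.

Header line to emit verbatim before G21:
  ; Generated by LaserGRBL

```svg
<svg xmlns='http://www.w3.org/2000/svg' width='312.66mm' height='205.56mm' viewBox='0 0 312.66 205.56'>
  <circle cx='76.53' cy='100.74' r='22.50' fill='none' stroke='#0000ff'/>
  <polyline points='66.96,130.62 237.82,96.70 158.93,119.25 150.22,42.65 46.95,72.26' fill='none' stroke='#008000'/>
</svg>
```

; Generated by LaserGRBL
G21
G90
G0 X99.03 Y104.82
M3 S490
G1 X87.78 Y124.31 F1737
G1 X65.28 Y124.31
G1 X54.03 Y104.82
G1 X65.28 Y85.33
G1 X87.78 Y85.33
G1 X99.03 Y104.82
M5
G0 X66.96 Y74.94
M3 S845
G1 X237.82 Y108.86 F1640
G1 X158.93 Y86.31
G1 X150.22 Y162.91
G1 X46.95 Y133.30
M5

viewBox `0 0 312.66 205.56` with mm width/height → 1 unit = 1 mm. Flip: y_m = 205.56 − y_svg.

**Shape 1** — `<circle>` circle, stroke `#0000ff` → score (S490, F1737). Machine vertices: (99.03,104.82) → (87.78,124.31) → (65.28,124.31) → (54.03,104.82) → (65.28,85.33) → (87.78,85.33) → (99.03,104.82). Closed: final G1 returns to the first vertex.

**Shape 2** — `<polyline>` open polyline, stroke `#008000` → cut (S845, F1640). Machine vertices: (66.96,74.94) → (237.82,108.86) → (158.93,86.31) → (150.22,162.91) → (46.95,133.30). Open path.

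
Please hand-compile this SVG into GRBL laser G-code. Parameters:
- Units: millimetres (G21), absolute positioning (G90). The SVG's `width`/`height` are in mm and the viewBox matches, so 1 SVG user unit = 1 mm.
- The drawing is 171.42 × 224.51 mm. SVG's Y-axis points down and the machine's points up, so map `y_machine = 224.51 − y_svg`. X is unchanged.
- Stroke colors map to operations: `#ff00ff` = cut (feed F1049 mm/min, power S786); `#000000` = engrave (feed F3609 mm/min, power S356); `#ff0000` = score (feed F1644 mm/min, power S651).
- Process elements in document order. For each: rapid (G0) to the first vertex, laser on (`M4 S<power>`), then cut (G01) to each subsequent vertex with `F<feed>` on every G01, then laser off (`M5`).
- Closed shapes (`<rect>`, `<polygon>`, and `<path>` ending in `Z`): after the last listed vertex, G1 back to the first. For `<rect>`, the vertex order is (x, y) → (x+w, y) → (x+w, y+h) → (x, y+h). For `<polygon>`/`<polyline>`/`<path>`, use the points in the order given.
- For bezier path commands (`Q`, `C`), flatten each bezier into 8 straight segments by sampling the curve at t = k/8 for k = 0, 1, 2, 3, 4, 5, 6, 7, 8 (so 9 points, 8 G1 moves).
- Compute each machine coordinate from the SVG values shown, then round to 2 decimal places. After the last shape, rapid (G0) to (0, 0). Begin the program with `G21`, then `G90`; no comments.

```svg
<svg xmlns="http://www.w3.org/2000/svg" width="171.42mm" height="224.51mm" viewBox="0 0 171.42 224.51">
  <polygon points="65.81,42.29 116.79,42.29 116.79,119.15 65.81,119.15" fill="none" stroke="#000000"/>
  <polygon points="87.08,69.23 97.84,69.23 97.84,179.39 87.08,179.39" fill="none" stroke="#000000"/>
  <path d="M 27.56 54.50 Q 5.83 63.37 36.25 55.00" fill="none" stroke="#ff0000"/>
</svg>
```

G21
G90
G0 X65.81 Y182.22
M4 S356
G01 X116.79 Y182.22 F3609
G01 X116.79 Y105.36 F3609
G01 X65.81 Y105.36 F3609
G01 X65.81 Y182.22 F3609
M5
G0 X87.08 Y155.28
M4 S356
G01 X97.84 Y155.28 F3609
G01 X97.84 Y45.12 F3609
G01 X87.08 Y45.12 F3609
G01 X87.08 Y155.28 F3609
M5
G0 X27.56 Y170.01
M4 S651
G01 X22.94 Y168.06 F1644
G01 X19.95 Y166.65 F1644
G01 X18.60 Y165.78 F1644
G01 X18.87 Y165.45 F1644
G01 X20.77 Y165.66 F1644
G01 X24.30 Y166.40 F1644
G01 X29.46 Y167.69 F1644
G01 X36.25 Y169.51 F1644
M5
G0 X0.00 Y0.00

1 u = 1 mm; y_m = 224.51 − y.

[1] `<polygon>` rectangle, #000000→engrave S356 F3609: (65.81,182.22) → (116.79,182.22) → (116.79,105.36) → (65.81,105.36) → (65.81,182.22) (closed)

[2] `<polygon>` rectangle, #000000→engrave S356 F3609: (87.08,155.28) → (97.84,155.28) → (97.84,45.12) → (87.08,45.12) → (87.08,155.28) (closed)

[3] `<path>` quadratic bezier, #ff0000→score S651 F1644: (27.56,170.01) → (22.94,168.06) → (19.95,166.65) → (18.60,165.78) → (18.87,165.45) → (20.77,165.66) → (24.30,166.40) → (29.46,167.69) → (36.25,169.51)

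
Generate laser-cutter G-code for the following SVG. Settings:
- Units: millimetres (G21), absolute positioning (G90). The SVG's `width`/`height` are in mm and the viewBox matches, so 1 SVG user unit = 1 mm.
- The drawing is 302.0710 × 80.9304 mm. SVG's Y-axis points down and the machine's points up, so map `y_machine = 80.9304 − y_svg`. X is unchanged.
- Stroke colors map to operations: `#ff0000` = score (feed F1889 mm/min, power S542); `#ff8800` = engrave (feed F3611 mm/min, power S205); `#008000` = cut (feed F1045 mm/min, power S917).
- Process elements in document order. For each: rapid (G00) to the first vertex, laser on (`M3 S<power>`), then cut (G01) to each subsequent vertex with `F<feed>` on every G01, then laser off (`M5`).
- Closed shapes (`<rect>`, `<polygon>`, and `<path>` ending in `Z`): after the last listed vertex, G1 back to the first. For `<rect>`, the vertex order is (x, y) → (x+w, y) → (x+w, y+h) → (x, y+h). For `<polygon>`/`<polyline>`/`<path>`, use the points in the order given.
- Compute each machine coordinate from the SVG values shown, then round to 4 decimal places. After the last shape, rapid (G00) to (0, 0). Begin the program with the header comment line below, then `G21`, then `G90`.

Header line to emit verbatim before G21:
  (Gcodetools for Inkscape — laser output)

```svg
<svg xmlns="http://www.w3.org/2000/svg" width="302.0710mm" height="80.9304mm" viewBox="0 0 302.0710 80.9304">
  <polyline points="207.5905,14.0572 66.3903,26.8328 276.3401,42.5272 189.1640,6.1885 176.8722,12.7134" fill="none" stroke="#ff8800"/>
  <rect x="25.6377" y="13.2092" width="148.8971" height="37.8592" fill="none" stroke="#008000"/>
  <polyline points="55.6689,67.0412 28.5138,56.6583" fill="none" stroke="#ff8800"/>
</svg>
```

(Gcodetools for Inkscape — laser output)
G21
G90
G00 X207.5905 Y66.8732
M3 S205
G01 X66.3903 Y54.0976 F3611
G01 X276.3401 Y38.4032 F3611
G01 X189.1640 Y74.7419 F3611
G01 X176.8722 Y68.2170 F3611
M5
G00 X25.6377 Y67.7212
M3 S917
G01 X174.5348 Y67.7212 F1045
G01 X174.5348 Y29.8620 F1045
G01 X25.6377 Y29.8620 F1045
G01 X25.6377 Y67.7212 F1045
M5
G00 X55.6689 Y13.8892
M3 S205
G01 X28.5138 Y24.2721 F3611
M5
G00 X0.0000 Y0.0000

1 u = 1 mm; y_m = 80.9304 − y.

[1] `<polyline>` open polyline, #ff8800→engrave S205 F3611: (207.5905,66.8732) → (66.3903,54.0976) → (276.3401,38.4032) → (189.1640,74.7419) → (176.8722,68.2170)

[2] `<rect>` rectangle, #008000→cut S917 F1045: (25.6377,67.7212) → (174.5348,67.7212) → (174.5348,29.8620) → (25.6377,29.8620) → (25.6377,67.7212) (closed)

[3] `<polyline>` line segment, #ff8800→engrave S205 F3611: (55.6689,13.8892) → (28.5138,24.2721)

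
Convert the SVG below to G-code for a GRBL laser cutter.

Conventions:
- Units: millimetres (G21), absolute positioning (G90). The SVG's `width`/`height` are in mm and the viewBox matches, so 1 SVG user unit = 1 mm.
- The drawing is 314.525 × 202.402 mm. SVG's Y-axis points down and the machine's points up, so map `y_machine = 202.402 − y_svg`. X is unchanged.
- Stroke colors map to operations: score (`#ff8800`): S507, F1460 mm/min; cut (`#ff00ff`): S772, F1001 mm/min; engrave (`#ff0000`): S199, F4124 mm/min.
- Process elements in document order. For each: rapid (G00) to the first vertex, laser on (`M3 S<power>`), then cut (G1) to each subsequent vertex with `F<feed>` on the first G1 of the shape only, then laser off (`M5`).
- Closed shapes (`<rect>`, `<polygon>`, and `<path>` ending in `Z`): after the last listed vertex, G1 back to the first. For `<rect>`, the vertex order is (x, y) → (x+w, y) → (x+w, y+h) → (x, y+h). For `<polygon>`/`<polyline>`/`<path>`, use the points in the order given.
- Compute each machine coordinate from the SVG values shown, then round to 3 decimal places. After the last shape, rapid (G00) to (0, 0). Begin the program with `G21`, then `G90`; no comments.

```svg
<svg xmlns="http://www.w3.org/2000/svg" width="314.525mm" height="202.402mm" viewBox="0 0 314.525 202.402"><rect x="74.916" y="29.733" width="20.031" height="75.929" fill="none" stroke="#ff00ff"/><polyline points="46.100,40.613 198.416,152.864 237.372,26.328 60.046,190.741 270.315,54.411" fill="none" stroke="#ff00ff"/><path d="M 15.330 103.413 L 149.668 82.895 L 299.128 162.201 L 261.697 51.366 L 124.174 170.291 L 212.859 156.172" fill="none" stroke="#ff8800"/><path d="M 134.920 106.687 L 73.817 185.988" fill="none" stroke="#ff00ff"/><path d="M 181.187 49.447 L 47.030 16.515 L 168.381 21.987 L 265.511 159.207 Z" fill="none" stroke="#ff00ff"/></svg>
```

viewBox `0 0 314.525 202.402` with mm width/height → 1 unit = 1 mm. Flip: y_m = 202.402 − y_svg.

**Shape 1** — `<rect>` rectangle, stroke `#ff00ff` → cut (S772, F1001). Machine vertices: (74.916,172.669) → (94.947,172.669) → (94.947,96.740) → (74.916,96.740) → (74.916,172.669). Closed: final G1 returns to the first vertex.

**Shape 2** — `<polyline>` open polyline, stroke `#ff00ff` → cut (S772, F1001). Machine vertices: (46.100,161.789) → (198.416,49.538) → (237.372,176.074) → (60.046,11.661) → (270.315,147.991). Open path.

**Shape 3** — `<path>` open polyline, stroke `#ff8800` → score (S507, F1460). Machine vertices: (15.330,98.989) → (149.668,119.507) → (299.128,40.201) → (261.697,151.036) → (124.174,32.111) → (212.859,46.230). Open path.

**Shape 4** — `<path>` line segment, stroke `#ff00ff` → cut (S772, F1001). Machine vertices: (134.920,95.715) → (73.817,16.414). Open path.

**Shape 5** — `<path>` closed polygon, stroke `#ff00ff` → cut (S772, F1001). Machine vertices: (181.187,152.955) → (47.030,185.887) → (168.381,180.415) → (265.511,43.195) → (181.187,152.955). Closed: final G1 returns to the first vertex.

G21
G90
G00 X74.916 Y172.669
M3 S772
G1 X94.947 Y172.669 F1001
G1 X94.947 Y96.740
G1 X74.916 Y96.740
G1 X74.916 Y172.669
M5
G00 X46.100 Y161.789
M3 S772
G1 X198.416 Y49.538 F1001
G1 X237.372 Y176.074
G1 X60.046 Y11.661
G1 X270.315 Y147.991
M5
G00 X15.330 Y98.989
M3 S507
G1 X149.668 Y119.507 F1460
G1 X299.128 Y40.201
G1 X261.697 Y151.036
G1 X124.174 Y32.111
G1 X212.859 Y46.230
M5
G00 X134.920 Y95.715
M3 S772
G1 X73.817 Y16.414 F1001
M5
G00 X181.187 Y152.955
M3 S772
G1 X47.030 Y185.887 F1001
G1 X168.381 Y180.415
G1 X265.511 Y43.195
G1 X181.187 Y152.955
M5
G00 X0.000 Y0.000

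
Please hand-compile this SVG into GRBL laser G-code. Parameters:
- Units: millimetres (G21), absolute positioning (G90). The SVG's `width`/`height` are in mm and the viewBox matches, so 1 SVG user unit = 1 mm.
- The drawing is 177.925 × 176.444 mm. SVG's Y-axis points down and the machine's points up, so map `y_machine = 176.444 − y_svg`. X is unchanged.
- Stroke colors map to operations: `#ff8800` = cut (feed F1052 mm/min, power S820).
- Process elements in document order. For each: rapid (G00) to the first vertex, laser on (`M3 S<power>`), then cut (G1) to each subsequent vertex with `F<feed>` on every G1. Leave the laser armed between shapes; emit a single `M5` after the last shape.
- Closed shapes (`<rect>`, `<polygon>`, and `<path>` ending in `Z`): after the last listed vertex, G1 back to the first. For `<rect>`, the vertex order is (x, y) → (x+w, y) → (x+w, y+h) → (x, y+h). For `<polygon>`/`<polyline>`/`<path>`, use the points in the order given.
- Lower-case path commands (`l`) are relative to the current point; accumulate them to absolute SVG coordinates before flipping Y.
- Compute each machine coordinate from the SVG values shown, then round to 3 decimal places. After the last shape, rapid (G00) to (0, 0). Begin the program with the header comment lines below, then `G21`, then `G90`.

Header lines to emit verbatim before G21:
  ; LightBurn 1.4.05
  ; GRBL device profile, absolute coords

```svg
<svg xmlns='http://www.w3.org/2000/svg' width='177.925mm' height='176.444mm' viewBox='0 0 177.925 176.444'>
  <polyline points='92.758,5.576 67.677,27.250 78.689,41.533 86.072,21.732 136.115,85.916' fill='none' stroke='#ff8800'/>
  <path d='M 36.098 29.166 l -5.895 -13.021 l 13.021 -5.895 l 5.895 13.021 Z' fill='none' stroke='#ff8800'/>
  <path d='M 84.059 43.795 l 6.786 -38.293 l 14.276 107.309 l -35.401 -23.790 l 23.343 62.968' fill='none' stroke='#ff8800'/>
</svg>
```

1 u = 1 mm; y_m = 176.444 − y.

[1] `<polyline>` open polyline, #ff8800→cut S820 F1052: (92.758,170.868) → (67.677,149.194) → (78.689,134.911) → (86.072,154.712) → (136.115,90.528)

[2] `<path>` regular polygon, #ff8800→cut S820 F1052: (36.098,147.278) → (30.203,160.299) → (43.224,166.194) → (49.119,153.173) → (36.098,147.278) (closed)

[3] `<path>` open polyline, #ff8800→cut S820 F1052: (84.059,132.649) → (90.845,170.942) → (105.121,63.633) → (69.720,87.423) → (93.063,24.455)

; LightBurn 1.4.05
; GRBL device profile, absolute coords
G21
G90
G00 X92.758 Y170.868
M3 S820
G1 X67.677 Y149.194 F1052
G1 X78.689 Y134.911 F1052
G1 X86.072 Y154.712 F1052
G1 X136.115 Y90.528 F1052
G00 X36.098 Y147.278
M3 S820
G1 X30.203 Y160.299 F1052
G1 X43.224 Y166.194 F1052
G1 X49.119 Y153.173 F1052
G1 X36.098 Y147.278 F1052
G00 X84.059 Y132.649
M3 S820
G1 X90.845 Y170.942 F1052
G1 X105.121 Y63.633 F1052
G1 X69.720 Y87.423 F1052
G1 X93.063 Y24.455 F1052
M5
G00 X0.000 Y0.000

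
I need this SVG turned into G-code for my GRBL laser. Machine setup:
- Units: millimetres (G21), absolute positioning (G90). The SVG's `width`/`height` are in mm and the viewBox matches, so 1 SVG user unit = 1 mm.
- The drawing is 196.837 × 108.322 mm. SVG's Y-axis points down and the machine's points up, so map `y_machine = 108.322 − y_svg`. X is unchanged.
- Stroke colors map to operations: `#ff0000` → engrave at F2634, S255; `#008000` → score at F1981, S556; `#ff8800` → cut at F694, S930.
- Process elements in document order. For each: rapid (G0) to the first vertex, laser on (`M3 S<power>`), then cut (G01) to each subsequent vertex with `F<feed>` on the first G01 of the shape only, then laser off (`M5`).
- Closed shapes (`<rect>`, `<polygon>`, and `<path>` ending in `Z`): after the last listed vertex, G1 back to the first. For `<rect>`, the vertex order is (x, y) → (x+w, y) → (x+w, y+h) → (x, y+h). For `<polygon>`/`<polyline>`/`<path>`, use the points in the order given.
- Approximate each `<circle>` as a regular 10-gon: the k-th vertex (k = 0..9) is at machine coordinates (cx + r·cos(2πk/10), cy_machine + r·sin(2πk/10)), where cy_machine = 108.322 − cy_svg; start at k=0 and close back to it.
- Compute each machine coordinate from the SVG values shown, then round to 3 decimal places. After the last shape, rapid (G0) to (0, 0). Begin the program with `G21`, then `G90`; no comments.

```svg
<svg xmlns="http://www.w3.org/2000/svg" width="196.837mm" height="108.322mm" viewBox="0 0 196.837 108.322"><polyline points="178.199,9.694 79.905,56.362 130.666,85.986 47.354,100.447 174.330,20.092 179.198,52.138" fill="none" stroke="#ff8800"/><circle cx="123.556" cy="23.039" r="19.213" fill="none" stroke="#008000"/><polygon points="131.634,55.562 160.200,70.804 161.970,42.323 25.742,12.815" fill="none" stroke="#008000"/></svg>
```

G21
G90
G0 X178.199 Y98.628
M3 S930
G01 X79.905 Y51.960 F694
G01 X130.666 Y22.336
G01 X47.354 Y7.875
G01 X174.330 Y88.230
G01 X179.198 Y56.184
M5
G0 X142.769 Y85.283
M3 S556
G01 X139.100 Y96.576 F1981
G01 X129.493 Y103.556
G01 X117.619 Y103.556
G01 X108.012 Y96.576
G01 X104.343 Y85.283
G01 X108.012 Y73.990
G01 X117.619 Y67.010
G01 X129.493 Y67.010
G01 X139.100 Y73.990
G01 X142.769 Y85.283
M5
G0 X131.634 Y52.760
M3 S556
G01 X160.200 Y37.518 F1981
G01 X161.970 Y65.999
G01 X25.742 Y95.507
G01 X131.634 Y52.760
M5
G0 X0.000 Y0.000

viewBox `0 0 196.837 108.322` with mm width/height → 1 unit = 1 mm. Flip: y_m = 108.322 − y_svg.

**Shape 1** — `<polyline>` open polyline, stroke `#ff8800` → cut (S930, F694). Machine vertices: (178.199,98.628) → (79.905,51.960) → (130.666,22.336) → (47.354,7.875) → (174.330,88.230) → (179.198,56.184). Open path.

**Shape 2** — `<circle>` circle, stroke `#008000` → score (S556, F1981). Machine vertices: (142.769,85.283) → (139.100,96.576) → (129.493,103.556) → (117.619,103.556) → (108.012,96.576) → (104.343,85.283) → (108.012,73.990) → (117.619,67.010) → (129.493,67.010) → (139.100,73.990) → (142.769,85.283). Closed: final G1 returns to the first vertex.

**Shape 3** — `<polygon>` closed polygon, stroke `#008000` → score (S556, F1981). Machine vertices: (131.634,52.760) → (160.200,37.518) → (161.970,65.999) → (25.742,95.507) → (131.634,52.760). Closed: final G1 returns to the first vertex.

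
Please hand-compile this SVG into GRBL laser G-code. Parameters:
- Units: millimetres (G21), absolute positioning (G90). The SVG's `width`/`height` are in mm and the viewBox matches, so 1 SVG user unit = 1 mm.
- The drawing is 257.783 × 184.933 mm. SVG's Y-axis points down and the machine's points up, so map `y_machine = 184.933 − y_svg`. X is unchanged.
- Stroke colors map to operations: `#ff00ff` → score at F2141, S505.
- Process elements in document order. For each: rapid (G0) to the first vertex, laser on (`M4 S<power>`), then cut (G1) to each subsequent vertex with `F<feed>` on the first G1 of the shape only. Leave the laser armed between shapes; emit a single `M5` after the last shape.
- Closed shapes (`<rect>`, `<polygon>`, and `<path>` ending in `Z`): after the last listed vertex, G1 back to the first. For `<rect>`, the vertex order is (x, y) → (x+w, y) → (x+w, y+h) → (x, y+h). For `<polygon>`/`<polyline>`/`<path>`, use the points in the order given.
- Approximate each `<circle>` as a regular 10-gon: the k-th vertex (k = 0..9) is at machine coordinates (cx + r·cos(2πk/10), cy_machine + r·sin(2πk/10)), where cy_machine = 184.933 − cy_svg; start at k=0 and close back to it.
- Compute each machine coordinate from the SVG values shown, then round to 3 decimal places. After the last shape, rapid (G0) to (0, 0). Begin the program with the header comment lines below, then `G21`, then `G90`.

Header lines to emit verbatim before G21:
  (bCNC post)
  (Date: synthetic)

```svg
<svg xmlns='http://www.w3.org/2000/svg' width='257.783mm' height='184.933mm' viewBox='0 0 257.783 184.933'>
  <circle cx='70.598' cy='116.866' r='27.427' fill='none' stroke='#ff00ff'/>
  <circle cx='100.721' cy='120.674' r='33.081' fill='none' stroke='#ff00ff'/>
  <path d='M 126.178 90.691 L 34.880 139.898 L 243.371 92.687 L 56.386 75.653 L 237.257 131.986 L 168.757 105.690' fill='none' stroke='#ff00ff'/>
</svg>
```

(bCNC post)
(Date: synthetic)
G21
G90
G0 X98.025 Y68.067
M4 S505
G1 X92.787 Y84.188 F2141
G1 X79.073 Y94.152
G1 X62.123 Y94.152
G1 X48.409 Y84.188
G1 X43.171 Y68.067
G1 X48.409 Y51.946
G1 X62.123 Y41.982
G1 X79.073 Y41.982
G1 X92.787 Y51.946
G1 X98.025 Y68.067
G0 X133.802 Y64.259
M4 S505
G1 X127.484 Y83.704 F2141
G1 X110.944 Y95.721
G1 X90.498 Y95.721
G1 X73.958 Y83.704
G1 X67.640 Y64.259
G1 X73.958 Y44.814
G1 X90.498 Y32.797
G1 X110.944 Y32.797
G1 X127.484 Y44.814
G1 X133.802 Y64.259
G0 X126.178 Y94.242
M4 S505
G1 X34.880 Y45.035 F2141
G1 X243.371 Y92.246
G1 X56.386 Y109.280
G1 X237.257 Y52.947
G1 X168.757 Y79.243
M5
G0 X0.000 Y0.000

viewBox `0 0 257.783 184.933` with mm width/height → 1 unit = 1 mm. Flip: y_m = 184.933 − y_svg.

**Shape 1** — `<circle>` circle, stroke `#ff00ff` → score (S505, F2141). Machine vertices: (98.025,68.067) → (92.787,84.188) → (79.073,94.152) → (62.123,94.152) → (48.409,84.188) → (43.171,68.067) → (48.409,51.946) → (62.123,41.982) → (79.073,41.982) → (92.787,51.946) → (98.025,68.067). Closed: final G1 returns to the first vertex.

**Shape 2** — `<circle>` circle, stroke `#ff00ff` → score (S505, F2141). Machine vertices: (133.802,64.259) → (127.484,83.704) → (110.944,95.721) → (90.498,95.721) → (73.958,83.704) → (67.640,64.259) → (73.958,44.814) → (90.498,32.797) → (110.944,32.797) → (127.484,44.814) → (133.802,64.259). Closed: final G1 returns to the first vertex.

**Shape 3** — `<path>` open polyline, stroke `#ff00ff` → score (S505, F2141). Machine vertices: (126.178,94.242) → (34.880,45.035) → (243.371,92.246) → (56.386,109.280) → (237.257,52.947) → (168.757,79.243). Open path.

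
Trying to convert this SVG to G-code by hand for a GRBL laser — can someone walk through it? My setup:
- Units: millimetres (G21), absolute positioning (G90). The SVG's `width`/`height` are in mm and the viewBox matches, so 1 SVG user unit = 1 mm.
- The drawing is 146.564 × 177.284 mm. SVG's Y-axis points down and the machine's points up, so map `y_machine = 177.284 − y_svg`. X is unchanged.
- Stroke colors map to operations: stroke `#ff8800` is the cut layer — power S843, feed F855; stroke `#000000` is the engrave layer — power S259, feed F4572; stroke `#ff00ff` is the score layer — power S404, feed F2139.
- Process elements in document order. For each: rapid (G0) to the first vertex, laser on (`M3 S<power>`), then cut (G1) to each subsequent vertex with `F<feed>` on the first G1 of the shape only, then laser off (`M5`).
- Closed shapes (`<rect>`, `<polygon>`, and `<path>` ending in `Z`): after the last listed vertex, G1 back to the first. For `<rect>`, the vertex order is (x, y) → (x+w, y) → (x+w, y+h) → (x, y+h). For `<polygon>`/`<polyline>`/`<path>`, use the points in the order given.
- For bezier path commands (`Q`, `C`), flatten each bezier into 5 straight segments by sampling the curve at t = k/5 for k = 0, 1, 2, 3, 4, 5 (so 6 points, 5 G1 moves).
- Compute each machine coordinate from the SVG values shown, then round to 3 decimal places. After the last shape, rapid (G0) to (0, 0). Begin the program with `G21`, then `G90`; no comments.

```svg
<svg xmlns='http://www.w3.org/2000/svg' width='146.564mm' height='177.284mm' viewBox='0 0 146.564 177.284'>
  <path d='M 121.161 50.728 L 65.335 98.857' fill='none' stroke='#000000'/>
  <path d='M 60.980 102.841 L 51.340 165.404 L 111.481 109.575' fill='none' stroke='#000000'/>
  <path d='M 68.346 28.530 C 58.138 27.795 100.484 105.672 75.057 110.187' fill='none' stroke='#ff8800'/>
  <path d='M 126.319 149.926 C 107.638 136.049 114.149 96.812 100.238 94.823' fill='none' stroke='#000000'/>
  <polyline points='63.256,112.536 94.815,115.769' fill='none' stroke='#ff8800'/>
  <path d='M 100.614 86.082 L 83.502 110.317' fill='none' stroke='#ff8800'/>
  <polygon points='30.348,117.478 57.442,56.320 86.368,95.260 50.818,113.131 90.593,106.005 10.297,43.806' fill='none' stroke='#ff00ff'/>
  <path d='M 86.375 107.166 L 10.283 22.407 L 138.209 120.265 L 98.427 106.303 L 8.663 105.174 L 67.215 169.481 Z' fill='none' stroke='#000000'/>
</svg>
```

viewBox `0 0 146.564 177.284` with mm width/height → 1 unit = 1 mm. Flip: y_m = 177.284 − y_svg.

**Shape 1** — `<path>` line segment, stroke `#000000` → engrave (S259, F4572). Machine vertices: (121.161,126.556) → (65.335,78.427). Open path.

**Shape 2** — `<path>` open polyline, stroke `#000000` → engrave (S259, F4572). Machine vertices: (60.980,74.443) → (51.340,11.880) → (111.481,67.709). Open path.

**Shape 3** — `<path>` cubic bezier, stroke `#ff8800` → cut (S843, F855). Control points (SVG): P0=(68.346,28.530), P1=(58.138,27.795), P2=(100.484,105.672), P3=(75.057,110.187); sampled at t=k/5. Machine vertices: (68.346,148.754) → (67.565,140.977) → (73.621,121.629) → (80.739,98.002) → (83.143,77.394) → (75.057,67.097). Open path.

**Shape 4** — `<path>` cubic bezier, stroke `#000000` → engrave (S259, F4572). Control points (SVG): P0=(126.319,149.926), P1=(107.638,136.049), P2=(114.149,96.812), P3=(100.238,94.823); sampled at t=k/5. Machine vertices: (126.319,27.358) → (117.769,38.227) → (113.075,52.176) → (110.048,66.202) → (106.499,77.299) → (100.238,82.461). Open path.

**Shape 5** — `<polyline>` line segment, stroke `#ff8800` → cut (S843, F855). Machine vertices: (63.256,64.748) → (94.815,61.515). Open path.

**Shape 6** — `<path>` line segment, stroke `#ff8800` → cut (S843, F855). Machine vertices: (100.614,91.202) → (83.502,66.967). Open path.

**Shape 7** — `<polygon>` closed polygon, stroke `#ff00ff` → score (S404, F2139). Machine vertices: (30.348,59.806) → (57.442,120.964) → (86.368,82.024) → (50.818,64.153) → (90.593,71.279) → (10.297,133.478) → (30.348,59.806). Closed: final G1 returns to the first vertex.

**Shape 8** — `<path>` closed polygon, stroke `#000000` → engrave (S259, F4572). Machine vertices: (86.375,70.118) → (10.283,154.877) → (138.209,57.019) → (98.427,70.981) → (8.663,72.110) → (67.215,7.803) → (86.375,70.118). Closed: final G1 returns to the first vertex.

G21
G90
G0 X121.161 Y126.556
M3 S259
G1 X65.335 Y78.427 F4572
M5
G0 X60.980 Y74.443
M3 S259
G1 X51.340 Y11.880 F4572
G1 X111.481 Y67.709
M5
G0 X68.346 Y148.754
M3 S843
G1 X67.565 Y140.977 F855
G1 X73.621 Y121.629
G1 X80.739 Y98.002
G1 X83.143 Y77.394
G1 X75.057 Y67.097
M5
G0 X126.319 Y27.358
M3 S259
G1 X117.769 Y38.227 F4572
G1 X113.075 Y52.176
G1 X110.048 Y66.202
G1 X106.499 Y77.299
G1 X100.238 Y82.461
M5
G0 X63.256 Y64.748
M3 S843
G1 X94.815 Y61.515 F855
M5
G0 X100.614 Y91.202
M3 S843
G1 X83.502 Y66.967 F855
M5
G0 X30.348 Y59.806
M3 S404
G1 X57.442 Y120.964 F2139
G1 X86.368 Y82.024
G1 X50.818 Y64.153
G1 X90.593 Y71.279
G1 X10.297 Y133.478
G1 X30.348 Y59.806
M5
G0 X86.375 Y70.118
M3 S259
G1 X10.283 Y154.877 F4572
G1 X138.209 Y57.019
G1 X98.427 Y70.981
G1 X8.663 Y72.110
G1 X67.215 Y7.803
G1 X86.375 Y70.118
M5
G0 X0.000 Y0.000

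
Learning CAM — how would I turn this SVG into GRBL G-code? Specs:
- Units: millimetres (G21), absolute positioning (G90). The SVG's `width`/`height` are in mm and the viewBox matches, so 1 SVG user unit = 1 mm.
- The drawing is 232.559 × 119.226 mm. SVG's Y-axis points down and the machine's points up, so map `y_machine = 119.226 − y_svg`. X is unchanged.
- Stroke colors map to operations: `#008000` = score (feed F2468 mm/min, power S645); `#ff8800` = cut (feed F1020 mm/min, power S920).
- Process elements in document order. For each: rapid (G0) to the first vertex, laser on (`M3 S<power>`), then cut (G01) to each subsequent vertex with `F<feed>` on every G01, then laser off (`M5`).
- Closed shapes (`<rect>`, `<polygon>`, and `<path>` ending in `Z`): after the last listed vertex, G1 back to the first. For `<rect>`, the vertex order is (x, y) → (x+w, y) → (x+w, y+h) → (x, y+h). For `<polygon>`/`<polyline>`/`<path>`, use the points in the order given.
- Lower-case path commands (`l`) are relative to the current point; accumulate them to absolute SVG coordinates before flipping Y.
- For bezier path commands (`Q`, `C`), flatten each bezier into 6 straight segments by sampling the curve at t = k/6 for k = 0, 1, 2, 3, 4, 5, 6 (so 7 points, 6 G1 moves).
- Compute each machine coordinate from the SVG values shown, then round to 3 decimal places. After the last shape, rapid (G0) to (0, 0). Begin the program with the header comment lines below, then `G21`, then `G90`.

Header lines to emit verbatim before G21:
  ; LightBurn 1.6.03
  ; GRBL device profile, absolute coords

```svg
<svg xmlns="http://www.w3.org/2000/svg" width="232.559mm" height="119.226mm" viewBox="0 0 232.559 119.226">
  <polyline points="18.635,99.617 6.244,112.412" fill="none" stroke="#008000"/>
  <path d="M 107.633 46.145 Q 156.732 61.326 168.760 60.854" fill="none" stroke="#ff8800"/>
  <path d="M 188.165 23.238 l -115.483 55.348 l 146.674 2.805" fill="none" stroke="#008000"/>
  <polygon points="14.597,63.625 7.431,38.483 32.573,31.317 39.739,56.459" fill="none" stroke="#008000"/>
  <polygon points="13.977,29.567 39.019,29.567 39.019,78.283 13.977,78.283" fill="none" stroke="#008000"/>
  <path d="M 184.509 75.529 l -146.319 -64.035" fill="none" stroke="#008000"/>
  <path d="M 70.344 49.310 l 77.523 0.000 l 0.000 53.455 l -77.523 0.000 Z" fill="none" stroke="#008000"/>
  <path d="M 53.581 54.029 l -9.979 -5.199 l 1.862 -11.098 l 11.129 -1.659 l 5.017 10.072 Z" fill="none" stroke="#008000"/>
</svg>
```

Since the viewBox matches the mm dimensions, user units are millimetres directly. The only transform is the Y-flip y_m = 119.226 − y_svg.

Shape 1 is a line segment drawn with `<polyline>`. Its stroke #008000 means score at S645, F2468. After flipping Y the toolpath is (18.635,19.609) → (6.244,6.814).

Shape 2 is a quadratic bezier drawn with `<path>`. Its stroke #ff8800 means cut at S920, F1020. After flipping Y the toolpath is (107.633,73.081) → (122.970,68.455) → (136.247,64.700) → (147.464,61.813) → (156.622,59.797) → (163.721,58.649) → (168.760,58.372).

Shape 3 is a open polyline drawn with `<path>`. Its stroke #008000 means score at S645, F2468. After flipping Y the toolpath is (188.165,95.988) → (72.682,40.640) → (219.356,37.835).

Shape 4 is a regular polygon drawn with `<polygon>`. Its stroke #008000 means score at S645, F2468. After flipping Y the toolpath is (14.597,55.601) → (7.431,80.743) → (32.573,87.909) → (39.739,62.767) → (14.597,55.601), returning to the start.

Shape 5 is a rectangle drawn with `<polygon>`. Its stroke #008000 means score at S645, F2468. After flipping Y the toolpath is (13.977,89.659) → (39.019,89.659) → (39.019,40.943) → (13.977,40.943) → (13.977,89.659), returning to the start.

Shape 6 is a line segment drawn with `<path>`. Its stroke #008000 means score at S645, F2468. After flipping Y the toolpath is (184.509,43.697) → (38.190,107.732).

Shape 7 is a rectangle drawn with `<path>`. Its stroke #008000 means score at S645, F2468. After flipping Y the toolpath is (70.344,69.916) → (147.867,69.916) → (147.867,16.461) → (70.344,16.461) → (70.344,69.916), returning to the start.

Shape 8 is a regular polygon drawn with `<path>`. Its stroke #008000 means score at S645, F2468. After flipping Y the toolpath is (53.581,65.197) → (43.602,70.396) → (45.464,81.494) → (56.593,83.153) → (61.610,73.081) → (53.581,65.197), returning to the start.

; LightBurn 1.6.03
; GRBL device profile, absolute coords
G21
G90
G0 X18.635 Y19.609
M3 S645
G01 X6.244 Y6.814 F2468
M5
G0 X107.633 Y73.081
M3 S920
G01 X122.970 Y68.455 F1020
G01 X136.247 Y64.700 F1020
G01 X147.464 Y61.813 F1020
G01 X156.622 Y59.797 F1020
G01 X163.721 Y58.649 F1020
G01 X168.760 Y58.372 F1020
M5
G0 X188.165 Y95.988
M3 S645
G01 X72.682 Y40.640 F2468
G01 X219.356 Y37.835 F2468
M5
G0 X14.597 Y55.601
M3 S645
G01 X7.431 Y80.743 F2468
G01 X32.573 Y87.909 F2468
G01 X39.739 Y62.767 F2468
G01 X14.597 Y55.601 F2468
M5
G0 X13.977 Y89.659
M3 S645
G01 X39.019 Y89.659 F2468
G01 X39.019 Y40.943 F2468
G01 X13.977 Y40.943 F2468
G01 X13.977 Y89.659 F2468
M5
G0 X184.509 Y43.697
M3 S645
G01 X38.190 Y107.732 F2468
M5
G0 X70.344 Y69.916
M3 S645
G01 X147.867 Y69.916 F2468
G01 X147.867 Y16.461 F2468
G01 X70.344 Y16.461 F2468
G01 X70.344 Y69.916 F2468
M5
G0 X53.581 Y65.197
M3 S645
G01 X43.602 Y70.396 F2468
G01 X45.464 Y81.494 F2468
G01 X56.593 Y83.153 F2468
G01 X61.610 Y73.081 F2468
G01 X53.581 Y65.197 F2468
M5
G0 X0.000 Y0.000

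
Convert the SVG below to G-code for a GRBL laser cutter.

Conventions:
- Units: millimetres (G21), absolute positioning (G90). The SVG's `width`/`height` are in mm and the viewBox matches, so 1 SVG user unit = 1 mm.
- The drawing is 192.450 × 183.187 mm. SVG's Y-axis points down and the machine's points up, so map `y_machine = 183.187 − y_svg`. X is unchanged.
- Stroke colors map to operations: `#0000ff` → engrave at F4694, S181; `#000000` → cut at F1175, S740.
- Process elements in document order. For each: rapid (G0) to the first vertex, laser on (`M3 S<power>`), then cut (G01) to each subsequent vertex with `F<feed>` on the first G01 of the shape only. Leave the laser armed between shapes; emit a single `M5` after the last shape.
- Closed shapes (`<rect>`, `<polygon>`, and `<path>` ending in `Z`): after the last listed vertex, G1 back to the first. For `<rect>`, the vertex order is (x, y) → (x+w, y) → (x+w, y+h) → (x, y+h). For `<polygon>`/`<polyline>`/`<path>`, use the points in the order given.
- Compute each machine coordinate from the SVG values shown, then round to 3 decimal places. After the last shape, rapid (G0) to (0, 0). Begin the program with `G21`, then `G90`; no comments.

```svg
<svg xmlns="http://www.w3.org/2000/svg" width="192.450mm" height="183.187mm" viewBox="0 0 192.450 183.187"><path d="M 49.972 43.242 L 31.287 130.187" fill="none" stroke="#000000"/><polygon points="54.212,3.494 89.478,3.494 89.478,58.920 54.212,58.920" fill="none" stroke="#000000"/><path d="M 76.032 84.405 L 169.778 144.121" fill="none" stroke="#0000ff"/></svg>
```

Since the viewBox matches the mm dimensions, user units are millimetres directly. The only transform is the Y-flip y_m = 183.187 − y_svg.

Shape 1 is a line segment drawn with `<path>`. Its stroke #000000 means cut at S740, F1175. After flipping Y the toolpath is (49.972,139.945) → (31.287,53.000).

Shape 2 is a rectangle drawn with `<polygon>`. Its stroke #000000 means cut at S740, F1175. After flipping Y the toolpath is (54.212,179.693) → (89.478,179.693) → (89.478,124.267) → (54.212,124.267) → (54.212,179.693), returning to the start.

Shape 3 is a line segment drawn with `<path>`. Its stroke #0000ff means engrave at S181, F4694. After flipping Y the toolpath is (76.032,98.782) → (169.778,39.066).

G21
G90
G0 X49.972 Y139.945
M3 S740
G01 X31.287 Y53.000 F1175
G0 X54.212 Y179.693
M3 S740
G01 X89.478 Y179.693 F1175
G01 X89.478 Y124.267
G01 X54.212 Y124.267
G01 X54.212 Y179.693
G0 X76.032 Y98.782
M3 S181
G01 X169.778 Y39.066 F4694
M5
G0 X0.000 Y0.000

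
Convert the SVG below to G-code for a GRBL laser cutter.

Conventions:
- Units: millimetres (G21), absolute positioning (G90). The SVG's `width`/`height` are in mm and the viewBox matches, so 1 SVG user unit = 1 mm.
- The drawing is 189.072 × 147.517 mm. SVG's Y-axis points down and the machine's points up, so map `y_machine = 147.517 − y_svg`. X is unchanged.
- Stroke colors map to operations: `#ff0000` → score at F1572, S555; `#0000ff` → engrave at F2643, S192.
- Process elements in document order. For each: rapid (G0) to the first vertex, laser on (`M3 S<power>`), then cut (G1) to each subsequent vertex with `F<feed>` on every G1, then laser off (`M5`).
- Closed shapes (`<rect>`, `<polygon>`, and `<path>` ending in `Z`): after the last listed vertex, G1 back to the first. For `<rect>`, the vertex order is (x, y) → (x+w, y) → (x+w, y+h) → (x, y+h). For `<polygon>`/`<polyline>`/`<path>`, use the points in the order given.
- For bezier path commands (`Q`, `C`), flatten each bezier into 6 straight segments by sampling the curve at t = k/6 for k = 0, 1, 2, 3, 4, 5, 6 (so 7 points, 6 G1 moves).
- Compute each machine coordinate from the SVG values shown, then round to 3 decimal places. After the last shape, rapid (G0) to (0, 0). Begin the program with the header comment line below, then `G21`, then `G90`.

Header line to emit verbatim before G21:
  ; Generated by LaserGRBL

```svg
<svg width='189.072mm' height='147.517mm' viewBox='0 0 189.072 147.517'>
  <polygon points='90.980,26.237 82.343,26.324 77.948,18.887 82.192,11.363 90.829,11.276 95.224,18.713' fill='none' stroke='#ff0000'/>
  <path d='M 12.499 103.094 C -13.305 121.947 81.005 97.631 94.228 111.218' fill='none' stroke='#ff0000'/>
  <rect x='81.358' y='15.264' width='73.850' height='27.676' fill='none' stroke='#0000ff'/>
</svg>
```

; Generated by LaserGRBL
G21
G90
G0 X90.980 Y121.280
M3 S555
G1 X82.343 Y121.193 F1572
G1 X77.948 Y128.630 F1572
G1 X82.192 Y136.154 F1572
G1 X90.829 Y136.241 F1572
G1 X95.224 Y128.804 F1572
G1 X90.980 Y121.280 F1572
M5
G0 X12.499 Y44.423
M3 S555
G1 X8.675 Y38.219 F1572
G1 X19.281 Y36.957 F1572
G1 X38.728 Y38.386 F1572
G1 X61.428 Y40.254 F1572
G1 X81.791 Y40.309 F1572
G1 X94.228 Y36.299 F1572
M5
G0 X81.358 Y132.253
M3 S192
G1 X155.208 Y132.253 F2643
G1 X155.208 Y104.577 F2643
G1 X81.358 Y104.577 F2643
G1 X81.358 Y132.253 F2643
M5
G0 X0.000 Y0.000

1 u = 1 mm; y_m = 147.517 − y.

[1] `<polygon>` regular polygon, #ff0000→score S555 F1572: (90.980,121.280) → (82.343,121.193) → (77.948,128.630) → (82.192,136.154) → (90.829,136.241) → (95.224,128.804) → (90.980,121.280) (closed)

[2] `<path>` cubic bezier, #ff0000→score S555 F1572: (12.499,44.423) → (8.675,38.219) → (19.281,36.957) → (38.728,38.386) → (61.428,40.254) → (81.791,40.309) → (94.228,36.299)

[3] `<rect>` rectangle, #0000ff→engrave S192 F2643: (81.358,132.253) → (155.208,132.253) → (155.208,104.577) → (81.358,104.577) → (81.358,132.253) (closed)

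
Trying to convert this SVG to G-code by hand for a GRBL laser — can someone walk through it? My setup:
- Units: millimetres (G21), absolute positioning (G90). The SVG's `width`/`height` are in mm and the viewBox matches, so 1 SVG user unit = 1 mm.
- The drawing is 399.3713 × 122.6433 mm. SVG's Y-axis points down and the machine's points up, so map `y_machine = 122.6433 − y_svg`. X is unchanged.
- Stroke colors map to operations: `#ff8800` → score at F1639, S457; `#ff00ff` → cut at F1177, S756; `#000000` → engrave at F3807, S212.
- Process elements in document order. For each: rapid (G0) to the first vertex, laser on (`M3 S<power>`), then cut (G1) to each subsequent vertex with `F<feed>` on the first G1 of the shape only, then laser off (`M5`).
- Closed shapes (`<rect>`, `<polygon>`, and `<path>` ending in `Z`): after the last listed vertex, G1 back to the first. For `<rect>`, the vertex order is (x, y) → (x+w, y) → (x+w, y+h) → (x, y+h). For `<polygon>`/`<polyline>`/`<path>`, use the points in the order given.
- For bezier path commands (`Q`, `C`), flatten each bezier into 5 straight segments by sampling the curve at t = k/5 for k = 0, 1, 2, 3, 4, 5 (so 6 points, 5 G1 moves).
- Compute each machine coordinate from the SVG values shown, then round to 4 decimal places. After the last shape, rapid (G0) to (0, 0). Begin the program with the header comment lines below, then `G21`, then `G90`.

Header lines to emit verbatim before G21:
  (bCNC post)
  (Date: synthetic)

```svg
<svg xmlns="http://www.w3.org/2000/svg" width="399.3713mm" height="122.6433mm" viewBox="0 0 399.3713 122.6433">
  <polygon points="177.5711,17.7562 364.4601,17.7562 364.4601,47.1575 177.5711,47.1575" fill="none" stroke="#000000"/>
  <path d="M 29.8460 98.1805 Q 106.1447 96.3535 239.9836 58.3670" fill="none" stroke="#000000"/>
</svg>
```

(bCNC post)
(Date: synthetic)
G21
G90
G0 X177.5711 Y104.8871
M3 S212
G1 X364.4601 Y104.8871 F3807
G1 X364.4601 Y75.4858
G1 X177.5711 Y75.4858
G1 X177.5711 Y104.8871
M5
G0 X29.8460 Y24.4628
M3 S212
G1 X62.6671 Y26.6400 F3807
G1 X100.0914 Y31.7099
G1 X142.1189 Y39.6726
G1 X188.7496 Y50.5281
G1 X239.9836 Y64.2763
M5
G0 X0.0000 Y0.0000

viewBox `0 0 399.3713 122.6433` with mm width/height → 1 unit = 1 mm. Flip: y_m = 122.6433 − y_svg.

**Shape 1** — `<polygon>` rectangle, stroke `#000000` → engrave (S212, F3807). Machine vertices: (177.5711,104.8871) → (364.4601,104.8871) → (364.4601,75.4858) → (177.5711,75.4858) → (177.5711,104.8871). Closed: final G1 returns to the first vertex.

**Shape 2** — `<path>` quadratic bezier, stroke `#000000` → engrave (S212, F3807). Control points (SVG): P0=(29.8460,98.1805), P1=(106.1447,96.3535), P2=(239.9836,58.3670); sampled at t=k/5. Machine vertices: (29.8460,24.4628) → (62.6671,26.6400) → (100.0914,31.7099) → (142.1189,39.6726) → (188.7496,50.5281) → (239.9836,64.2763). Open path.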